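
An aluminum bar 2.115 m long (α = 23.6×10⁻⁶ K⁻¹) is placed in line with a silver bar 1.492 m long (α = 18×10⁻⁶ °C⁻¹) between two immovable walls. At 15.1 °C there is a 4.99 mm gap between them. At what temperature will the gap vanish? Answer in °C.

α₁L₁ = 4.9914×10⁻⁵ m/K, α₂L₂ = 2.6856×10⁻⁵ m/K → total 7.677×10⁻⁵ m/K
ΔT = g/(α₁L₁+α₂L₂) = 4.99×10⁻³ / 7.677×10⁻⁵ = 64.999 K
T = 15.1 + 64.999 = 80.099 °C

T = 80.1 °C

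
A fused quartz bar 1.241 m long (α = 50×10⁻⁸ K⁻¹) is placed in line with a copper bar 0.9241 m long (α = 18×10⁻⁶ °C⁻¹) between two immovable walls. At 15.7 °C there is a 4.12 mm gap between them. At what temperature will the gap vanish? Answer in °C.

α₁L₁ = 6.205×10⁻⁷ m/K, α₂L₂ = 1.66338×10⁻⁵ m/K → total 1.72543×10⁻⁵ m/K
ΔT = g/(α₁L₁+α₂L₂) = 4.12×10⁻³ / 1.72543×10⁻⁵ = 238.78 K
T = 15.7 + 238.78 = 254.48 °C

T = 254 °C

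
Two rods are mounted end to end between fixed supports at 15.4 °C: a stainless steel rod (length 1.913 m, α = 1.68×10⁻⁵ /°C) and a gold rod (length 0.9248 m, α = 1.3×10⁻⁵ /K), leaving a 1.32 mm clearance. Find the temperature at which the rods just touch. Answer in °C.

T = 45.3 °C

α₁L₁ = 3.21384×10⁻⁵ m/K, α₂L₂ = 1.20224×10⁻⁵ m/K → total 4.41608×10⁻⁵ m/K
ΔT = g/(α₁L₁+α₂L₂) = 1.32×10⁻³ / 4.41608×10⁻⁵ = 29.891 K
T = 15.4 + 29.891 = 45.291 °C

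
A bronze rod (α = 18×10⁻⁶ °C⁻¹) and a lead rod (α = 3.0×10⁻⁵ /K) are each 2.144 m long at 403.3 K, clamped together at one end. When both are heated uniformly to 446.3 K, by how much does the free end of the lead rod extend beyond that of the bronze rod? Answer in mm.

ΔT = 43.0 K
bronze: ΔL = 18×10⁻⁶ × 2.144 m × 43.0 = 1.6595×10⁻³ m = 1.6595 mm
lead: ΔL = 3.0×10⁻⁵ × 2.144 m × 43.0 = 2.7658×10⁻³ m = 2.7658 mm
difference = 2.7658 − 1.6595 = 1.1063 mm

1.11 mm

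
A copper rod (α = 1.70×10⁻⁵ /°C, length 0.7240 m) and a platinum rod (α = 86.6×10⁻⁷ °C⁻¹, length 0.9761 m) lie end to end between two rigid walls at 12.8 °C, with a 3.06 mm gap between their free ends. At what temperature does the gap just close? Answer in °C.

T = 160 °C

Gap closes when ΔL₁ + ΔL₂ = 3.06 mm = 3.06×10⁻³ m
(α₁L₁ + α₂L₂)ΔT = g
α₁L₁ + α₂L₂ = 1.70×10⁻⁵×0.7240 + 86.6×10⁻⁷×0.9761 = 2.0761026×10⁻⁵ m/K
ΔT = 3.06×10⁻³ / 2.0761026×10⁻⁵ = 147.39 K
T = 12.8 + 147.39 = 160.19 °C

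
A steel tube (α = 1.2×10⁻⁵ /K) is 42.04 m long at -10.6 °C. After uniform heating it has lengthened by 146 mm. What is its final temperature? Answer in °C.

T = 279 °C

ΔL = αL₀ΔT ⇒ ΔT = ΔL / (αL₀)
ΔT = 146×10⁻³ m / (1.2×10⁻⁵ × 42.04 m) = 289.41 K
T = -10.6 + 289.41 = 278.81 °C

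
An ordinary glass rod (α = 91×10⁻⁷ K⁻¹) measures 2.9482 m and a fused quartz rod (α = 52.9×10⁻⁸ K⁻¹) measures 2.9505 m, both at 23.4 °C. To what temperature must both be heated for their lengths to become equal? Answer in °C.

T = 114.4 °C

Equal length when α₁L₁ΔT − α₂L₂ΔT = L₂ − L₁ = 2.30×10⁻³ m
α₁L₁ = 2.682862×10⁻⁵, α₂L₂ = 1.5608145×10⁻⁶ → Δ(αL) = 2.52678055×10⁻⁵ m/K
ΔT = 2.30×10⁻³ / 2.52678055×10⁻⁵ = 91.025 K, so T = 23.4 + 91.025 = 114.425 °C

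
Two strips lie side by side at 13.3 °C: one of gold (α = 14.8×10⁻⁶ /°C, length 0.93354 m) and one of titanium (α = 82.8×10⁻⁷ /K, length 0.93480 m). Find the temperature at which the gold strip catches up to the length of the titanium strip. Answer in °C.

L₁(1 + α₁ΔT) = L₂(1 + α₂ΔT) ⇒ ΔT = (L₂ − L₁)/(α₁L₁ − α₂L₂)
L₂ − L₁ = 0.93480 − 0.93354 = 1.26×10⁻³ m
α₁L₁ − α₂L₂ = 14.8×10⁻⁶×0.93354 − 82.8×10⁻⁷×0.93480 = 6.076248×10⁻⁶ m/K
ΔT = 1.26×10⁻³ / 6.076248×10⁻⁶ = 207.365 K
T = 13.3 + 207.365 = 220.665 °C

T = 220.7 °C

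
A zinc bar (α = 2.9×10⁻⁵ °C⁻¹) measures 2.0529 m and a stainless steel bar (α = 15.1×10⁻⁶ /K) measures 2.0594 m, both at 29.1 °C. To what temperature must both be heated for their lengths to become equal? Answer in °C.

L₁(1 + α₁ΔT) = L₂(1 + α₂ΔT) ⇒ ΔT = (L₂ − L₁)/(α₁L₁ − α₂L₂)
L₂ − L₁ = 2.0594 − 2.0529 = 6.50×10⁻³ m
α₁L₁ − α₂L₂ = 2.9×10⁻⁵×2.0529 − 15.1×10⁻⁶×2.0594 = 2.843716×10⁻⁵ m/K
ΔT = 6.50×10⁻³ / 2.843716×10⁻⁵ = 228.574 K
T = 29.1 + 228.574 = 257.674 °C

T = 257.7 °C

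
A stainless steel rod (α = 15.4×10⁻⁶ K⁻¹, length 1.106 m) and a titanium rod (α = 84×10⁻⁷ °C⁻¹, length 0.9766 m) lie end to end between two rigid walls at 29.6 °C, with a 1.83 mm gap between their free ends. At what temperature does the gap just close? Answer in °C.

T = 102 °C

Gap closes when ΔL₁ + ΔL₂ = 1.83 mm = 1.83×10⁻³ m
(α₁L₁ + α₂L₂)ΔT = g
α₁L₁ + α₂L₂ = 15.4×10⁻⁶×1.106 + 84×10⁻⁷×0.9766 = 2.523584×10⁻⁵ m/K
ΔT = 1.83×10⁻³ / 2.523584×10⁻⁵ = 72.52 K
T = 29.6 + 72.52 = 102.12 °C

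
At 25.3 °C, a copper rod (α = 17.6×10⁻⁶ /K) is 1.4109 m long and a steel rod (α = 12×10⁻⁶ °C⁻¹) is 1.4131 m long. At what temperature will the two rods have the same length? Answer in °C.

T = 304.7 °C

Equal length when α₁L₁ΔT − α₂L₂ΔT = L₂ − L₁ = 2.20×10⁻³ m
α₁L₁ = 2.483184×10⁻⁵, α₂L₂ = 1.69572×10⁻⁵ → Δ(αL) = 7.87464×10⁻⁶ m/K
ΔT = 2.20×10⁻³ / 7.87464×10⁻⁶ = 279.378 K, so T = 25.3 + 279.378 = 304.678 °C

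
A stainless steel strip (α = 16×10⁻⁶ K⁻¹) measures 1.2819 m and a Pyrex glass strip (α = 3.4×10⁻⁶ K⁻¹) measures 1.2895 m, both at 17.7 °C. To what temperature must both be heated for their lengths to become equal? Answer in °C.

T = 489.0 °C

L₁(1 + α₁ΔT) = L₂(1 + α₂ΔT) ⇒ ΔT = (L₂ − L₁)/(α₁L₁ − α₂L₂)
L₂ − L₁ = 1.2895 − 1.2819 = 7.60×10⁻³ m
α₁L₁ − α₂L₂ = 16×10⁻⁶×1.2819 − 3.4×10⁻⁶×1.2895 = 1.61261×10⁻⁵ m/K
ΔT = 7.60×10⁻³ / 1.61261×10⁻⁵ = 471.286 K
T = 17.7 + 471.286 = 488.986 °C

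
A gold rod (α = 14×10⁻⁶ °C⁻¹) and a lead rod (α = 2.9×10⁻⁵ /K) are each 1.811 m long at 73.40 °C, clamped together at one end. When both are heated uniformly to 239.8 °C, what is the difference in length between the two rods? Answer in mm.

4.52 mm

ΔT = 166.40 K
gold: ΔL = 14×10⁻⁶ × 1.811 m × 166.40 = 4.2189×10⁻³ m = 4.2189 mm
lead: ΔL = 2.9×10⁻⁵ × 1.811 m × 166.40 = 8.7392×10⁻³ m = 8.7392 mm
difference = 8.7392 − 4.2189 = 4.5203 mm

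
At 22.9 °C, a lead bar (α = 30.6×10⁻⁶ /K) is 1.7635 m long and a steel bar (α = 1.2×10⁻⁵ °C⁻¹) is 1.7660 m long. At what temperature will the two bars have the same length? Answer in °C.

Equal length when α₁L₁ΔT − α₂L₂ΔT = L₂ − L₁ = 2.50×10⁻³ m
α₁L₁ = 5.39631×10⁻⁵, α₂L₂ = 2.1192×10⁻⁵ → Δ(αL) = 3.27711×10⁻⁵ m/K
ΔT = 2.50×10⁻³ / 3.27711×10⁻⁵ = 76.2867 K, so T = 22.9 + 76.2867 = 99.1867 °C

T = 99.19 °C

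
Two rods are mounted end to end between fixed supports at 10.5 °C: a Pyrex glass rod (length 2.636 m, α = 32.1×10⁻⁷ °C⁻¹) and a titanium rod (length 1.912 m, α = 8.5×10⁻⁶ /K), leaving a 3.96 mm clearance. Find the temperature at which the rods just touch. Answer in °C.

Gap closes when ΔL₁ + ΔL₂ = 3.96 mm = 3.96×10⁻³ m
(α₁L₁ + α₂L₂)ΔT = g
α₁L₁ + α₂L₂ = 32.1×10⁻⁷×2.636 + 8.5×10⁻⁶×1.912 = 2.471356×10⁻⁵ m/K
ΔT = 3.96×10⁻³ / 2.471356×10⁻⁵ = 160.24 K
T = 10.5 + 160.24 = 170.74 °C

T = 171 °C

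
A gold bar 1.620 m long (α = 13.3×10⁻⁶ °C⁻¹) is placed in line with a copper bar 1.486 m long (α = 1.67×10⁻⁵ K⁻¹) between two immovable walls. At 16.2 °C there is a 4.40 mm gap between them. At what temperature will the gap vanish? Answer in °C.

α₁L₁ = 2.1546×10⁻⁵ m/K, α₂L₂ = 2.48162×10⁻⁵ m/K → total 4.63622×10⁻⁵ m/K
ΔT = g/(α₁L₁+α₂L₂) = 4.40×10⁻³ / 4.63622×10⁻⁵ = 94.90 K
T = 16.2 + 94.90 = 111.10 °C

T = 111 °C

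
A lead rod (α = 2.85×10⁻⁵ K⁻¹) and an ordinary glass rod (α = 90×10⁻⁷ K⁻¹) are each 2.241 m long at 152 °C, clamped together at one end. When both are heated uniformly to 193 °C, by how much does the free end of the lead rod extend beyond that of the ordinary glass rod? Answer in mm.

ΔT = 41 K
lead: ΔL = 2.85×10⁻⁵ × 2.241 m × 41 = 2.6186×10⁻³ m = 2.6186 mm
ordinary glass: ΔL = 90×10⁻⁷ × 2.241 m × 41 = 8.2693×10⁻⁴ m = 0.82693 mm
difference = 2.6186 − 0.82693 = 1.79167 mm

1.79 mm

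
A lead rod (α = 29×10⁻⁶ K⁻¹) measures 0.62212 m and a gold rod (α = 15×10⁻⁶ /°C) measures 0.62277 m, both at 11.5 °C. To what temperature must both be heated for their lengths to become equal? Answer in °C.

Equal length when α₁L₁ΔT − α₂L₂ΔT = L₂ − L₁ = 6.50×10⁻⁴ m
α₁L₁ = 1.804148×10⁻⁵, α₂L₂ = 9.34155×10⁻⁶ → Δ(αL) = 8.69993×10⁻⁶ m/K
ΔT = 6.50×10⁻⁴ / 8.69993×10⁻⁶ = 74.7132 K, so T = 11.5 + 74.7132 = 86.2132 °C

T = 86.21 °C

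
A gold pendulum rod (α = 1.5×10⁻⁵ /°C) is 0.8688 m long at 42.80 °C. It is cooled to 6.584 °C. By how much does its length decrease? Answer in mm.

ΔL = 0.472 mm

|ΔT| = |6.584 − 42.80| = 36.216 K
ΔL = αL₀ΔT = (1.5×10⁻⁵)(0.8688)(36.216) = 4.72×10⁻⁴ m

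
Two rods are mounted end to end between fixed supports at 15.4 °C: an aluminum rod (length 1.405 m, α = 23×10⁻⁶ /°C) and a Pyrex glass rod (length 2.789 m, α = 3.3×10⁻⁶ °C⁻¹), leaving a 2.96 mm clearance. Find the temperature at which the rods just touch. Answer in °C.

T = 86.7 °C

Gap closes when ΔL₁ + ΔL₂ = 2.96 mm = 2.96×10⁻³ m
(α₁L₁ + α₂L₂)ΔT = g
α₁L₁ + α₂L₂ = 23×10⁻⁶×1.405 + 3.3×10⁻⁶×2.789 = 4.15187×10⁻⁵ m/K
ΔT = 2.96×10⁻³ / 4.15187×10⁻⁵ = 71.293 K
T = 15.4 + 71.293 = 86.693 °C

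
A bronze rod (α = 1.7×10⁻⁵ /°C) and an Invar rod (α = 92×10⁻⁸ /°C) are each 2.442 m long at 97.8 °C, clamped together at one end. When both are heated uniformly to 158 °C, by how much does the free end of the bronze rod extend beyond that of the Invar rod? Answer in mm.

ΔT = 60.2 K
bronze: ΔL = 1.7×10⁻⁵ × 2.442 m × 60.2 = 2.4991×10⁻³ m = 2.4991 mm
Invar: ΔL = 92×10⁻⁸ × 2.442 m × 60.2 = 1.3525×10⁻⁴ m = 0.13525 mm
difference = 2.4991 − 0.13525 = 2.36385 mm

2.36 mm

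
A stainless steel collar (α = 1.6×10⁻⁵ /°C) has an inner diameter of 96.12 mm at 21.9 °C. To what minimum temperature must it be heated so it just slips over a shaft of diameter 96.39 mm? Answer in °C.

T = 197 °C

Required Δd = 96.39 − 96.12 = 0.27 mm
Δd = αd₀ΔT ⇒ ΔT = Δd/(αd₀) = 0.27 / (1.6×10⁻⁵ × 96.12) = 175.56 K
T_min = 21.9 + 175.56 = 197.46 °C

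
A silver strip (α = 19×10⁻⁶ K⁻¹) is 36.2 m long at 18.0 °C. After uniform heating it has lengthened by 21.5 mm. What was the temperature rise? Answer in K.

ΔL = αL₀ΔT ⇒ ΔT = ΔL / (αL₀)
ΔT = 21.5×10⁻³ m / (19×10⁻⁶ × 36.2 m) = 31.259 K

ΔT = 31.3 K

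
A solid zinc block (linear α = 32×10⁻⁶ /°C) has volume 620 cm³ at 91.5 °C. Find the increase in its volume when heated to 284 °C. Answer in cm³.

ΔV = 11.5 cm³

Isotropic solid: β ≈ 3α = 9.6×10⁻⁵ /K; ΔT = 192.5 K
ΔV = 3αV₀ΔT = 3(32×10⁻⁶)(620)(192.5) = 11.5 cm³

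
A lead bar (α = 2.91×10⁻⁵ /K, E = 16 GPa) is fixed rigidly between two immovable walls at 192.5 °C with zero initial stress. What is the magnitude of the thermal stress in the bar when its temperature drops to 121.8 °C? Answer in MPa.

σ = 32.9 MPa

Fully constrained: the free strain ε = αΔT is blocked, so σ = Eε = EαΔT.
|ΔT| = 70.7 K
σ = 16.0×10⁹ × 2.91×10⁻⁵ × 70.7 = 3.29×10⁷ Pa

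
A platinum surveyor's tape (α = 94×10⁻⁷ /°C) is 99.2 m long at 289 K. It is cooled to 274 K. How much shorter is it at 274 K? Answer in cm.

|ΔT| = |274 − 289| = 15 K
ΔL = αL₀ΔT = (94×10⁻⁷)(99.2)(15) = 1.40×10⁻² m

ΔL = 1.40 cm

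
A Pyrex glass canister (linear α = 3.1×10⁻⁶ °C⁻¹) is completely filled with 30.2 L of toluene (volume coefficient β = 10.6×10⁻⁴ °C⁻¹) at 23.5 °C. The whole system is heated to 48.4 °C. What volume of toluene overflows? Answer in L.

0.790 L

The canister also expands: β_container ≈ 3α = 9.3×10⁻⁶ /K
Net overflow = V₀(β_liq − 3α_cont)ΔT
β − 3α = 1.06×10⁻³ − 9.3×10⁻⁶ = 1.0507×10⁻³ /K; ΔT = 24.9 K
ΔV = 30.2 × 1.0507×10⁻³ × 24.9 = 0.790 L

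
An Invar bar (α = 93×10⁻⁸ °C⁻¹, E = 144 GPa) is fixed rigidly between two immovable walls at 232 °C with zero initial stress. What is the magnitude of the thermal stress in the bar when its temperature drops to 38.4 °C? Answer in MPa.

Fully constrained: the free strain ε = αΔT is blocked, so σ = Eε = EαΔT.
|ΔT| = 193.6 K
σ = 144×10⁹ × 93×10⁻⁸ × 193.6 = 2.59×10⁷ Pa

σ = 25.9 MPa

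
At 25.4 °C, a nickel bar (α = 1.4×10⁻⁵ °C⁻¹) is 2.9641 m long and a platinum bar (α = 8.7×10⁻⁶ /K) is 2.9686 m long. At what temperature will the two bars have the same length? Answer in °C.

L₁(1 + α₁ΔT) = L₂(1 + α₂ΔT) ⇒ ΔT = (L₂ − L₁)/(α₁L₁ − α₂L₂)
L₂ − L₁ = 2.9686 − 2.9641 = 4.50×10⁻³ m
α₁L₁ − α₂L₂ = 1.4×10⁻⁵×2.9641 − 8.7×10⁻⁶×2.9686 = 1.567058×10⁻⁵ m/K
ΔT = 4.50×10⁻³ / 1.567058×10⁻⁵ = 287.162 K
T = 25.4 + 287.162 = 312.562 °C

T = 312.6 °C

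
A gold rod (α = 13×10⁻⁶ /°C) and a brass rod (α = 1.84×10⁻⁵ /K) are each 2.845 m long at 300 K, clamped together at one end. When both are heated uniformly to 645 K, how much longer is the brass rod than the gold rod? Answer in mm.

5.30 mm

ΔT = 345 K
gold: ΔL = 13×10⁻⁶ × 2.845 m × 345 = 1.2760×10⁻² m = 12.760 mm
brass: ΔL = 1.84×10⁻⁵ × 2.845 m × 345 = 1.8060×10⁻² m = 18.060 mm
difference = 18.060 − 12.760 = 5.30 mm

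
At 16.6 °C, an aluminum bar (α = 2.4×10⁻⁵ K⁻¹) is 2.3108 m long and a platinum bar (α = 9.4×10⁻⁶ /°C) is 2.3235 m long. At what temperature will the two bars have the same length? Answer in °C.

T = 394.4 °C

L₁(1 + α₁ΔT) = L₂(1 + α₂ΔT) ⇒ ΔT = (L₂ − L₁)/(α₁L₁ − α₂L₂)
L₂ − L₁ = 2.3235 − 2.3108 = 1.27×10⁻² m
α₁L₁ − α₂L₂ = 2.4×10⁻⁵×2.3108 − 9.4×10⁻⁶×2.3235 = 3.36183×10⁻⁵ m/K
ΔT = 1.27×10⁻² / 3.36183×10⁻⁵ = 377.770 K
T = 16.6 + 377.770 = 394.370 °C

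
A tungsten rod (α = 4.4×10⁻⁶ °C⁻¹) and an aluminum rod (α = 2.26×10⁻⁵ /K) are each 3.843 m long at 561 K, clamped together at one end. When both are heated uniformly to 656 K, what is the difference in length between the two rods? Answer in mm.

6.64 mm

ΔT = 95 K
tungsten: ΔL = 4.4×10⁻⁶ × 3.843 m × 95 = 1.6064×10⁻³ m = 1.6064 mm
aluminum: ΔL = 2.26×10⁻⁵ × 3.843 m × 95 = 8.2509×10⁻³ m = 8.2509 mm
difference = 8.2509 − 1.6064 = 6.6445 mm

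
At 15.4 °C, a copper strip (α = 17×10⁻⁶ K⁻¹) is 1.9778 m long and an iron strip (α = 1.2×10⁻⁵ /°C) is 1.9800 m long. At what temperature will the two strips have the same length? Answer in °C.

L₁(1 + α₁ΔT) = L₂(1 + α₂ΔT) ⇒ ΔT = (L₂ − L₁)/(α₁L₁ − α₂L₂)
L₂ − L₁ = 1.9800 − 1.9778 = 2.20×10⁻³ m
α₁L₁ − α₂L₂ = 17×10⁻⁶×1.9778 − 1.2×10⁻⁵×1.9800 = 9.8626×10⁻⁶ m/K
ΔT = 2.20×10⁻³ / 9.8626×10⁻⁶ = 223.065 K
T = 15.4 + 223.065 = 238.465 °C

T = 238.5 °C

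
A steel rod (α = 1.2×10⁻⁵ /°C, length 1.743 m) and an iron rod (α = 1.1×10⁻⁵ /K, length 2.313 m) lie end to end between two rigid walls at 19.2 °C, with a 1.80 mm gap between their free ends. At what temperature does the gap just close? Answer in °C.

T = 58.0 °C

α₁L₁ = 2.0916×10⁻⁵ m/K, α₂L₂ = 2.5443×10⁻⁵ m/K → total 4.6359×10⁻⁵ m/K
ΔT = g/(α₁L₁+α₂L₂) = 1.80×10⁻³ / 4.6359×10⁻⁵ = 38.827 K
T = 19.2 + 38.827 = 58.027 °C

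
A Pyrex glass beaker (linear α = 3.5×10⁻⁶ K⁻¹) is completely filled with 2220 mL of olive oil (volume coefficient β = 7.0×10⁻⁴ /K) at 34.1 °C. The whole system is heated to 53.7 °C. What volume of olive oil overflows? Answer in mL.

The beaker also expands: β_container ≈ 3α = 1.05×10⁻⁵ /K
Net overflow = V₀(β_liq − 3α_cont)ΔT
β − 3α = 7.00×10⁻⁴ − 1.05×10⁻⁵ = 6.895×10⁻⁴ /K; ΔT = 19.6 K
ΔV = 2220 × 6.895×10⁻⁴ × 19.6 = 30.0 mL

30.0 mL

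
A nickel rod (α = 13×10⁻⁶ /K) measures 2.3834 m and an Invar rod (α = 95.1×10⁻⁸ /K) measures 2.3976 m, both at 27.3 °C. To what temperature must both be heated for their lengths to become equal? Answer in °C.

T = 522.0 °C

Equal length when α₁L₁ΔT − α₂L₂ΔT = L₂ − L₁ = 1.42×10⁻² m
α₁L₁ = 3.09842×10⁻⁵, α₂L₂ = 2.2801176×10⁻⁶ → Δ(αL) = 2.87040824×10⁻⁵ m/K
ΔT = 1.42×10⁻² / 2.87040824×10⁻⁵ = 494.703 K, so T = 27.3 + 494.703 = 522.003 °C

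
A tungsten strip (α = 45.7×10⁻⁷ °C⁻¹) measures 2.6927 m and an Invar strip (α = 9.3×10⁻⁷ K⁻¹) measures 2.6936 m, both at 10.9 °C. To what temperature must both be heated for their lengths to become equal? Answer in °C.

T = 102.7 °C

Equal length when α₁L₁ΔT − α₂L₂ΔT = L₂ − L₁ = 9.00×10⁻⁴ m
α₁L₁ = 1.2305639×10⁻⁵, α₂L₂ = 2.505048×10⁻⁶ → Δ(αL) = 9.800591×10⁻⁶ m/K
ΔT = 9.00×10⁻⁴ / 9.800591×10⁻⁶ = 91.831 K, so T = 10.9 + 91.831 = 102.731 °C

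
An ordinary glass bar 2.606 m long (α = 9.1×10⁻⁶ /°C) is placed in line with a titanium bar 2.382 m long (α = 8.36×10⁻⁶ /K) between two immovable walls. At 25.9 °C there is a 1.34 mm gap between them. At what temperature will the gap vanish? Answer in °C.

Gap closes when ΔL₁ + ΔL₂ = 1.34 mm = 1.34×10⁻³ m
(α₁L₁ + α₂L₂)ΔT = g
α₁L₁ + α₂L₂ = 9.1×10⁻⁶×2.606 + 8.36×10⁻⁶×2.382 = 4.362812×10⁻⁵ m/K
ΔT = 1.34×10⁻³ / 4.362812×10⁻⁵ = 30.714 K
T = 25.9 + 30.714 = 56.614 °C

T = 56.6 °C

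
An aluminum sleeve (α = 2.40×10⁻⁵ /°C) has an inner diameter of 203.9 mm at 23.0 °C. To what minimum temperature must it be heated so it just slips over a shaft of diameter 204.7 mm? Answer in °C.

Required Δd = 204.7 − 203.9 = 0.8 mm
Δd = αd₀ΔT ⇒ ΔT = Δd/(αd₀) = 0.8 / (2.40×10⁻⁵ × 203.9) = 163.48 K
T_min = 23.0 + 163.48 = 186.48 °C

T = 186 °C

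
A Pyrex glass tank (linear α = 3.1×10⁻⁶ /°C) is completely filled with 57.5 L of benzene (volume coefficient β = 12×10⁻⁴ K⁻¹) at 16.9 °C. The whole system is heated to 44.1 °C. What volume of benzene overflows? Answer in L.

The tank also expands: β_container ≈ 3α = 9.3×10⁻⁶ /K
Net overflow = V₀(β_liq − 3α_cont)ΔT
β − 3α = 1.20×10⁻³ − 9.3×10⁻⁶ = 1.1907×10⁻³ /K; ΔT = 27.2 K
ΔV = 57.5 × 1.1907×10⁻³ × 27.2 = 1.86 L

1.86 L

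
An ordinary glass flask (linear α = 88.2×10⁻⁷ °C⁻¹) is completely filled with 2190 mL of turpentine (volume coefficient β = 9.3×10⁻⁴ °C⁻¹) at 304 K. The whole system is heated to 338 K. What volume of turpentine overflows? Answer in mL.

67.3 mL

The flask also expands: β_container ≈ 3α = 2.646×10⁻⁵ /K
Net overflow = V₀(β_liq − 3α_cont)ΔT
β − 3α = 9.30×10⁻⁴ − 2.646×10⁻⁵ = 9.0354×10⁻⁴ /K; ΔT = 34 K
ΔV = 2190 × 9.0354×10⁻⁴ × 34 = 67.3 mL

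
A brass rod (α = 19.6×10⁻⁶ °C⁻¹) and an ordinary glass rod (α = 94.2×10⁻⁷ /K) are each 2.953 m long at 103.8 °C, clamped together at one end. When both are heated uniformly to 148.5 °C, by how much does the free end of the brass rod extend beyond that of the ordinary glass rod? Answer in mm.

ΔT = 44.7 K
brass: ΔL = 19.6×10⁻⁶ × 2.953 m × 44.7 = 2.5872×10⁻³ m = 2.5872 mm
ordinary glass: ΔL = 94.2×10⁻⁷ × 2.953 m × 44.7 = 1.2434×10⁻³ m = 1.2434 mm
difference = 2.5872 − 1.2434 = 1.3438 mm

1.34 mm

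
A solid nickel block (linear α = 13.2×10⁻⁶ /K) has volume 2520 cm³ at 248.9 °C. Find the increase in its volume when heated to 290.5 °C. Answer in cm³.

ΔV = 4.15 cm³

Isotropic solid: β ≈ 3α = 4.0×10⁻⁵ /K; ΔT = 41.6 K
ΔV = 3αV₀ΔT = 3(13.2×10⁻⁶)(2520)(41.6) = 4.15 cm³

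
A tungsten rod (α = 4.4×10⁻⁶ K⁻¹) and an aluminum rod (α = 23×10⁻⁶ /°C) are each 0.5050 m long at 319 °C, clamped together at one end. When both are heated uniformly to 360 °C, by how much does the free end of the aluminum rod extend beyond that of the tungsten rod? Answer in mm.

0.385 mm

ΔT = 41 K
tungsten: ΔL = 4.4×10⁻⁶ × 0.5050 m × 41 = 9.1102×10⁻⁵ m = 0.091102 mm
aluminum: ΔL = 23×10⁻⁶ × 0.5050 m × 41 = 4.7621×10⁻⁴ m = 0.47621 mm
difference = 0.47621 − 0.091102 = 0.385108 mm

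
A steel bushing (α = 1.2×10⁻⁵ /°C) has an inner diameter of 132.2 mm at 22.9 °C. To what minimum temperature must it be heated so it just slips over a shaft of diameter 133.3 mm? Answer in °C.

Required Δd = 133.3 − 132.2 = 1.1 mm
Δd = αd₀ΔT ⇒ ΔT = Δd/(αd₀) = 1.1 / (1.2×10⁻⁵ × 132.2) = 693.39 K
T_min = 22.9 + 693.39 = 716.29 °C

T = 716 °C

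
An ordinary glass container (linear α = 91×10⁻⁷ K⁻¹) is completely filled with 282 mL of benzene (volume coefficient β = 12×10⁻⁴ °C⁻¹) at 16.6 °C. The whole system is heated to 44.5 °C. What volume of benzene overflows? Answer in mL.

9.23 mL

The container also expands: β_container ≈ 3α = 2.73×10⁻⁵ /K
Net overflow = V₀(β_liq − 3α_cont)ΔT
β − 3α = 1.20×10⁻³ − 2.73×10⁻⁵ = 1.1727×10⁻³ /K; ΔT = 27.9 K
ΔV = 282 × 1.1727×10⁻³ × 27.9 = 9.23 mL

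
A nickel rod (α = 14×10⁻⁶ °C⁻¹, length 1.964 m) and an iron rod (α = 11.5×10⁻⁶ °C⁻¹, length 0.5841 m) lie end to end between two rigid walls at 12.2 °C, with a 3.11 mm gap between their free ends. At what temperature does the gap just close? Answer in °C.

T = 103 °C

α₁L₁ = 2.7496×10⁻⁵ m/K, α₂L₂ = 6.71715×10⁻⁶ m/K → total 3.421315×10⁻⁵ m/K
ΔT = g/(α₁L₁+α₂L₂) = 3.11×10⁻³ / 3.421315×10⁻⁵ = 90.90 K
T = 12.2 + 90.90 = 103.10 °C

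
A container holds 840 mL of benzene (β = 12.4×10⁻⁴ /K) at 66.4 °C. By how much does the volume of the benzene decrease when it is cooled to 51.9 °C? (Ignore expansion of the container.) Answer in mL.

ΔV = 15.1 mL

|ΔT| = |51.9 − 66.4| = 14.5 K
ΔV = βV₀ΔT = (12.4×10⁻⁴)(840)(14.5) = 15.1 mL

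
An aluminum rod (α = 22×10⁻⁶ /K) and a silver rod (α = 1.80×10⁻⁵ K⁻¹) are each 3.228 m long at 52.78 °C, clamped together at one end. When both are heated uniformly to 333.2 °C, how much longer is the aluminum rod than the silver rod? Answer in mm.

ΔT = 280.42 K
aluminum: ΔL = 22×10⁻⁶ × 3.228 m × 280.42 = 1.9914×10⁻² m = 19.914 mm
silver: ΔL = 1.80×10⁻⁵ × 3.228 m × 280.42 = 1.6294×10⁻² m = 16.294 mm
difference = 19.914 − 16.294 = 3.620 mm

3.62 mm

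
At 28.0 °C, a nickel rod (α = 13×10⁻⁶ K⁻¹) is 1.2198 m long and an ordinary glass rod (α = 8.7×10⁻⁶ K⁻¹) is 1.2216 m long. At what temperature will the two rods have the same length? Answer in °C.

Equal length when α₁L₁ΔT − α₂L₂ΔT = L₂ − L₁ = 1.80×10⁻³ m
α₁L₁ = 1.58574×10⁻⁵, α₂L₂ = 1.062792×10⁻⁵ → Δ(αL) = 5.22948×10⁻⁶ m/K
ΔT = 1.80×10⁻³ / 5.22948×10⁻⁶ = 344.202 K, so T = 28.0 + 344.202 = 372.202 °C

T = 372.2 °C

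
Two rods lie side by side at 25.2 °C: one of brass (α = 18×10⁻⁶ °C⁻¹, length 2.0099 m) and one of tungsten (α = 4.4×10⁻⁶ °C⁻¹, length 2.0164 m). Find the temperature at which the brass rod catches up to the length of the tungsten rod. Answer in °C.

T = 263.2 °C

Equal length when α₁L₁ΔT − α₂L₂ΔT = L₂ − L₁ = 6.50×10⁻³ m
α₁L₁ = 3.61782×10⁻⁵, α₂L₂ = 8.87216×10⁻⁶ → Δ(αL) = 2.730604×10⁻⁵ m/K
ΔT = 6.50×10⁻³ / 2.730604×10⁻⁵ = 238.043 K, so T = 25.2 + 238.043 = 263.243 °C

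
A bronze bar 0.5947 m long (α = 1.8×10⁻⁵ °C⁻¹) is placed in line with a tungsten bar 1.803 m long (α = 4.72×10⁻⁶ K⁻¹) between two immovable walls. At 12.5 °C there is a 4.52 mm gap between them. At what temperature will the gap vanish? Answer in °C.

α₁L₁ = 1.07046×10⁻⁵ m/K, α₂L₂ = 8.51016×10⁻⁶ m/K → total 1.921476×10⁻⁵ m/K
ΔT = g/(α₁L₁+α₂L₂) = 4.52×10⁻³ / 1.921476×10⁻⁵ = 235.24 K
T = 12.5 + 235.24 = 247.74 °C

T = 248 °C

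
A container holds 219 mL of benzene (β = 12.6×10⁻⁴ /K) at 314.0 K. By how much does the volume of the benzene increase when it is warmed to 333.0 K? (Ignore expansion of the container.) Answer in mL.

|ΔT| = |333.0 − 314.0| = 19.0 K
ΔV = βV₀ΔT = (12.6×10⁻⁴)(219)(19.0) = 5.24 mL

ΔV = 5.24 mL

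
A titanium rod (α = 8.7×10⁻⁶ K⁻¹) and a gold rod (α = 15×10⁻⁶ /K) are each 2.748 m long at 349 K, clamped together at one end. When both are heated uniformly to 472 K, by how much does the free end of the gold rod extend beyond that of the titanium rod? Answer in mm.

2.13 mm

ΔT = 123 K
titanium: ΔL = 8.7×10⁻⁶ × 2.748 m × 123 = 2.9406×10⁻³ m = 2.9406 mm
gold: ΔL = 15×10⁻⁶ × 2.748 m × 123 = 5.0701×10⁻³ m = 5.0701 mm
difference = 5.0701 − 2.9406 = 2.1295 mm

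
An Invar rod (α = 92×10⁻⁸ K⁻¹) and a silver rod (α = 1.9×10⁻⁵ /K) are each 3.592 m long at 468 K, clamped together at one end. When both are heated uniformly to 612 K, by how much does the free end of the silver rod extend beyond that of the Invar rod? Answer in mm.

9.35 mm

ΔT = 144 K
Invar: ΔL = 92×10⁻⁸ × 3.592 m × 144 = 4.7587×10⁻⁴ m = 0.47587 mm
silver: ΔL = 1.9×10⁻⁵ × 3.592 m × 144 = 9.8277×10⁻³ m = 9.8277 mm
difference = 9.8277 − 0.47587 = 9.35183 mm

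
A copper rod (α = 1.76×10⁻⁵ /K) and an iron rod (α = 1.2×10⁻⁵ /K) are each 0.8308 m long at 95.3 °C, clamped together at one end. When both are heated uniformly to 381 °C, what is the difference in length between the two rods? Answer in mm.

1.33 mm

ΔT = 285.7 K
copper: ΔL = 1.76×10⁻⁵ × 0.8308 m × 285.7 = 4.1775×10⁻³ m = 4.1775 mm
iron: ΔL = 1.2×10⁻⁵ × 0.8308 m × 285.7 = 2.8483×10⁻³ m = 2.8483 mm
difference = 4.1775 − 2.8483 = 1.3292 mm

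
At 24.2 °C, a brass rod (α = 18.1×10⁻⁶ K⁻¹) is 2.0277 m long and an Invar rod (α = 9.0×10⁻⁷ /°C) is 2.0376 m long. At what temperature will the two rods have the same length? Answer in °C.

Equal length when α₁L₁ΔT − α₂L₂ΔT = L₂ − L₁ = 9.90×10⁻³ m
α₁L₁ = 3.670137×10⁻⁵, α₂L₂ = 1.83384×10⁻⁶ → Δ(αL) = 3.486753×10⁻⁵ m/K
ΔT = 9.90×10⁻³ / 3.486753×10⁻⁵ = 283.932 K, so T = 24.2 + 283.932 = 308.132 °C

T = 308.1 °C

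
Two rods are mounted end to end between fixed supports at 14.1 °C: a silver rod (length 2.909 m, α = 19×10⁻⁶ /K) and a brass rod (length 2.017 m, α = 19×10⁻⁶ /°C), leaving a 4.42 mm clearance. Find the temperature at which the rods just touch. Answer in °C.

Gap closes when ΔL₁ + ΔL₂ = 4.42 mm = 4.42×10⁻³ m
(α₁L₁ + α₂L₂)ΔT = g
α₁L₁ + α₂L₂ = 19×10⁻⁶×2.909 + 19×10⁻⁶×2.017 = 9.3594×10⁻⁵ m/K
ΔT = 4.42×10⁻³ / 9.3594×10⁻⁵ = 47.225 K
T = 14.1 + 47.225 = 61.325 °C

T = 61.3 °C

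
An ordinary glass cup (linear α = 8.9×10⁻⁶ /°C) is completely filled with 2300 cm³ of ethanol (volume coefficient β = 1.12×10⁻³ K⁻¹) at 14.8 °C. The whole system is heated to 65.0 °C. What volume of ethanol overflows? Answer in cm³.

The cup also expands: β_container ≈ 3α = 2.67×10⁻⁵ /K
Net overflow = V₀(β_liq − 3α_cont)ΔT
β − 3α = 1.12×10⁻³ − 2.67×10⁻⁵ = 1.0933×10⁻³ /K; ΔT = 50.2 K
ΔV = 2300 × 1.0933×10⁻³ × 50.2 = 126 cm³

126 cm³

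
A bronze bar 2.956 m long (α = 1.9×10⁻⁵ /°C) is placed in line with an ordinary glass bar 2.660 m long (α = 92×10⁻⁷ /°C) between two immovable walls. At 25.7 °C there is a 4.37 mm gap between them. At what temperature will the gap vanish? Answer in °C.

Gap closes when ΔL₁ + ΔL₂ = 4.37 mm = 4.37×10⁻³ m
(α₁L₁ + α₂L₂)ΔT = g
α₁L₁ + α₂L₂ = 1.9×10⁻⁵×2.956 + 92×10⁻⁷×2.660 = 8.0636×10⁻⁵ m/K
ΔT = 4.37×10⁻³ / 8.0636×10⁻⁵ = 54.194 K
T = 25.7 + 54.194 = 79.894 °C

T = 79.9 °C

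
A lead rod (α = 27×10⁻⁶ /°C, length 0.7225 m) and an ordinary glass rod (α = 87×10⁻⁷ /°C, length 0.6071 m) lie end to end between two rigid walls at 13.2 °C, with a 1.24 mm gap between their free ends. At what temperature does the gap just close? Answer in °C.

α₁L₁ = 1.95075×10⁻⁵ m/K, α₂L₂ = 5.28177×10⁻⁶ m/K → total 2.478927×10⁻⁵ m/K
ΔT = g/(α₁L₁+α₂L₂) = 1.24×10⁻³ / 2.478927×10⁻⁵ = 50.022 K
T = 13.2 + 50.022 = 63.222 °C

T = 63.2 °C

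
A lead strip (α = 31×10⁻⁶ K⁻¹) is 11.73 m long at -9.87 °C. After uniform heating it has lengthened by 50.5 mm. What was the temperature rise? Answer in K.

ΔT = 139 K

ΔL = αL₀ΔT ⇒ ΔT = ΔL / (αL₀)
ΔT = 50.5×10⁻³ m / (31×10⁻⁶ × 11.73 m) = 138.88 K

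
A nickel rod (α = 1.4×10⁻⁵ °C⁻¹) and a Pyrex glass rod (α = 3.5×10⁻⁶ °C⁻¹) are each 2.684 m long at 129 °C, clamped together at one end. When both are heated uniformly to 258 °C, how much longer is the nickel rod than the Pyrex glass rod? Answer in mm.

ΔT = 129 K
nickel: ΔL = 1.4×10⁻⁵ × 2.684 m × 129 = 4.8473×10⁻³ m = 4.8473 mm
Pyrex glass: ΔL = 3.5×10⁻⁶ × 2.684 m × 129 = 1.2118×10⁻³ m = 1.2118 mm
difference = 4.8473 − 1.2118 = 3.6355 mm

3.64 mm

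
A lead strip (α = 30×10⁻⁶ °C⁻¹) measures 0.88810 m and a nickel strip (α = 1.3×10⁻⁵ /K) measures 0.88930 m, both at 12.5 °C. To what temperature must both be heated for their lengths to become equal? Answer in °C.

T = 92.06 °C

L₁(1 + α₁ΔT) = L₂(1 + α₂ΔT) ⇒ ΔT = (L₂ − L₁)/(α₁L₁ − α₂L₂)
L₂ − L₁ = 0.88930 − 0.88810 = 1.20×10⁻³ m
α₁L₁ − α₂L₂ = 30×10⁻⁶×0.88810 − 1.3×10⁻⁵×0.88930 = 1.50821×10⁻⁵ m/K
ΔT = 1.20×10⁻³ / 1.50821×10⁻⁵ = 79.5645 K
T = 12.5 + 79.5645 = 92.0645 °C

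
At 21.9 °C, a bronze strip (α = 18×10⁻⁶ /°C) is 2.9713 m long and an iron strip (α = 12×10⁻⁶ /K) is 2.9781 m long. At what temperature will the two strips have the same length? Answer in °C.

T = 405.1 °C

L₁(1 + α₁ΔT) = L₂(1 + α₂ΔT) ⇒ ΔT = (L₂ − L₁)/(α₁L₁ − α₂L₂)
L₂ − L₁ = 2.9781 − 2.9713 = 6.80×10⁻³ m
α₁L₁ − α₂L₂ = 18×10⁻⁶×2.9713 − 12×10⁻⁶×2.9781 = 1.77462×10⁻⁵ m/K
ΔT = 6.80×10⁻³ / 1.77462×10⁻⁵ = 383.181 K
T = 21.9 + 383.181 = 405.081 °C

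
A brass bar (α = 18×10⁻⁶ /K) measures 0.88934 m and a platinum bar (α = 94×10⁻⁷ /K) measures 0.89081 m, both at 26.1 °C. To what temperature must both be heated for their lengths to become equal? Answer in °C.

T = 218.6 °C

Equal length when α₁L₁ΔT − α₂L₂ΔT = L₂ − L₁ = 1.47×10⁻³ m
α₁L₁ = 1.600812×10⁻⁵, α₂L₂ = 8.373614×10⁻⁶ → Δ(αL) = 7.634506×10⁻⁶ m/K
ΔT = 1.47×10⁻³ / 7.634506×10⁻⁶ = 192.547 K, so T = 26.1 + 192.547 = 218.647 °C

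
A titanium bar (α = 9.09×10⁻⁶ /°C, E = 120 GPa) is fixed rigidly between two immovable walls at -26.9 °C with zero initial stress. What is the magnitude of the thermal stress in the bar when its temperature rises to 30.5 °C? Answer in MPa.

Fully constrained: the free strain ε = αΔT is blocked, so σ = Eε = EαΔT.
|ΔT| = 57.4 K
σ = 120×10⁹ × 9.09×10⁻⁶ × 57.4 = 6.26×10⁷ Pa

σ = 62.6 MPa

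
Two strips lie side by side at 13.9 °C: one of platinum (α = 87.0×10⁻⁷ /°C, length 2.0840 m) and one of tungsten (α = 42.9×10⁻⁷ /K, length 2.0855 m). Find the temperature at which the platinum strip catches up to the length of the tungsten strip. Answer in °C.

T = 177.2 °C

Equal length when α₁L₁ΔT − α₂L₂ΔT = L₂ − L₁ = 1.50×10⁻³ m
α₁L₁ = 1.81308×10⁻⁵, α₂L₂ = 8.946795×10⁻⁶ → Δ(αL) = 9.184005×10⁻⁶ m/K
ΔT = 1.50×10⁻³ / 9.184005×10⁻⁶ = 163.327 K, so T = 13.9 + 163.327 = 177.227 °C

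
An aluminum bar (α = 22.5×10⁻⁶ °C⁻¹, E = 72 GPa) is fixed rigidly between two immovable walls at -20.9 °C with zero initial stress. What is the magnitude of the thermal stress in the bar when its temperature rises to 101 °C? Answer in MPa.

σ = 197 MPa

Fully constrained: the free strain ε = αΔT is blocked, so σ = Eε = EαΔT.
|ΔT| = 121.9 K
σ = 72.0×10⁹ × 22.5×10⁻⁶ × 121.9 = 1.97×10⁸ Pa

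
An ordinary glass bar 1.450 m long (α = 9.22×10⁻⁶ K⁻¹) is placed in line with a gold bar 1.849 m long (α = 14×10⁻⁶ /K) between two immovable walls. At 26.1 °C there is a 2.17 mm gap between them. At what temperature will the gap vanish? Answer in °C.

T = 81.4 °C

Gap closes when ΔL₁ + ΔL₂ = 2.17 mm = 2.17×10⁻³ m
(α₁L₁ + α₂L₂)ΔT = g
α₁L₁ + α₂L₂ = 9.22×10⁻⁶×1.450 + 14×10⁻⁶×1.849 = 3.9255×10⁻⁵ m/K
ΔT = 2.17×10⁻³ / 3.9255×10⁻⁵ = 55.280 K
T = 26.1 + 55.280 = 81.380 °C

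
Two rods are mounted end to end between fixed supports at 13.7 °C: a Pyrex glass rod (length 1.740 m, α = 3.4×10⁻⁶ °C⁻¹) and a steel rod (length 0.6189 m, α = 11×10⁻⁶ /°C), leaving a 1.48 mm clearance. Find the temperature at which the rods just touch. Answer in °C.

T = 130 °C

Gap closes when ΔL₁ + ΔL₂ = 1.48 mm = 1.48×10⁻³ m
(α₁L₁ + α₂L₂)ΔT = g
α₁L₁ + α₂L₂ = 3.4×10⁻⁶×1.740 + 11×10⁻⁶×0.6189 = 1.27239×10⁻⁵ m/K
ΔT = 1.48×10⁻³ / 1.27239×10⁻⁵ = 116.32 K
T = 13.7 + 116.32 = 130.02 °C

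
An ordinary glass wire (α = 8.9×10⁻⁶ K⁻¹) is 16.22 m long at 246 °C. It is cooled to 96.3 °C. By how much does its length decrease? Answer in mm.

|ΔT| = |96.3 − 246| = 149.7 K
ΔL = αL₀ΔT = (8.9×10⁻⁶)(16.22)(149.7) = 2.16×10⁻² m

ΔL = 21.6 mm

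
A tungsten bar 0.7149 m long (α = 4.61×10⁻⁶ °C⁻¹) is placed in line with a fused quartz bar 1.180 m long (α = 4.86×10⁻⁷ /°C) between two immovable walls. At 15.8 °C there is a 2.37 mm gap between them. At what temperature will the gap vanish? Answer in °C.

T = 628 °C

α₁L₁ = 3.295689×10⁻⁶ m/K, α₂L₂ = 5.7348×10⁻⁷ m/K → total 3.869169×10⁻⁶ m/K
ΔT = g/(α₁L₁+α₂L₂) = 2.37×10⁻³ / 3.869169×10⁻⁶ = 612.53 K
T = 15.8 + 612.53 = 628.33 °C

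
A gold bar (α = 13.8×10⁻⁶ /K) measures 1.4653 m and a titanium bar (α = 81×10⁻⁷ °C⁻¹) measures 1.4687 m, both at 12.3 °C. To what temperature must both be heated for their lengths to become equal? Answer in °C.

Equal length when α₁L₁ΔT − α₂L₂ΔT = L₂ − L₁ = 3.40×10⁻³ m
α₁L₁ = 2.022114×10⁻⁵, α₂L₂ = 1.189647×10⁻⁵ → Δ(αL) = 8.32467×10⁻⁶ m/K
ΔT = 3.40×10⁻³ / 8.32467×10⁻⁶ = 408.425 K, so T = 12.3 + 408.425 = 420.725 °C

T = 420.7 °C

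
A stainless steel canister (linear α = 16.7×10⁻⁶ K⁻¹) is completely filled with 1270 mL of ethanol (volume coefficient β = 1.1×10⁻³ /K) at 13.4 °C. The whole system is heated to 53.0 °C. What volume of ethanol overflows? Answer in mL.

The canister also expands: β_container ≈ 3α = 5.01×10⁻⁵ /K
Net overflow = V₀(β_liq − 3α_cont)ΔT
β − 3α = 1.10×10⁻³ − 5.01×10⁻⁵ = 1.0499×10⁻³ /K; ΔT = 39.6 K
ΔV = 1270 × 1.0499×10⁻³ × 39.6 = 52.8 mL

52.8 mL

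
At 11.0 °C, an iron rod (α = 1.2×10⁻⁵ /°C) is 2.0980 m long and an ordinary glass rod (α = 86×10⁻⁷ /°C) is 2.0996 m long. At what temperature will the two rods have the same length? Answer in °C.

Equal length when α₁L₁ΔT − α₂L₂ΔT = L₂ − L₁ = 1.60×10⁻³ m
α₁L₁ = 2.5176×10⁻⁵, α₂L₂ = 1.805656×10⁻⁵ → Δ(αL) = 7.11944×10⁻⁶ m/K
ΔT = 1.60×10⁻³ / 7.11944×10⁻⁶ = 224.737 K, so T = 11.0 + 224.737 = 235.737 °C

T = 235.7 °C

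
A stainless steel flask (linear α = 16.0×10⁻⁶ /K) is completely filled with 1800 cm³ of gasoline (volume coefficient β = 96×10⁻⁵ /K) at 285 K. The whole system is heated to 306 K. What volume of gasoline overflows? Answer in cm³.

The flask also expands: β_container ≈ 3α = 4.8×10⁻⁵ /K
Net overflow = V₀(β_liq − 3α_cont)ΔT
β − 3α = 9.60×10⁻⁴ − 4.8×10⁻⁵ = 9.12×10⁻⁴ /K; ΔT = 21 K
ΔV = 1800 × 9.12×10⁻⁴ × 21 = 34.5 cm³

34.5 cm³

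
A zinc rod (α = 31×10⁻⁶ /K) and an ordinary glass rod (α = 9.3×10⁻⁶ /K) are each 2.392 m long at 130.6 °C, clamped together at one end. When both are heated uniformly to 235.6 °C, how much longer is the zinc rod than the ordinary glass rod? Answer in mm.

5.45 mm

ΔT = 105.0 K
zinc: ΔL = 31×10⁻⁶ × 2.392 m × 105.0 = 7.7860×10⁻³ m = 7.7860 mm
ordinary glass: ΔL = 9.3×10⁻⁶ × 2.392 m × 105.0 = 2.3358×10⁻³ m = 2.3358 mm
difference = 7.7860 − 2.3358 = 5.4502 mm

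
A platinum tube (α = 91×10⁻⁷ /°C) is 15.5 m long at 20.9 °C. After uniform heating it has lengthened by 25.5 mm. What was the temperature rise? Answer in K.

ΔT = 181 K

ΔL = αL₀ΔT ⇒ ΔT = ΔL / (αL₀)
ΔT = 25.5×10⁻³ m / (91×10⁻⁷ × 15.5 m) = 180.79 K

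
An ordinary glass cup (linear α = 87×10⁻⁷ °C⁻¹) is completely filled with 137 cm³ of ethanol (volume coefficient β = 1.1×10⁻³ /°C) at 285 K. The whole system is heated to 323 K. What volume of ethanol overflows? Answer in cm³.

5.59 cm³

The cup also expands: β_container ≈ 3α = 2.61×10⁻⁵ /K
Net overflow = V₀(β_liq − 3α_cont)ΔT
β − 3α = 1.10×10⁻³ − 2.61×10⁻⁵ = 1.0739×10⁻³ /K; ΔT = 38 K
ΔV = 137 × 1.0739×10⁻³ × 38 = 5.59 cm³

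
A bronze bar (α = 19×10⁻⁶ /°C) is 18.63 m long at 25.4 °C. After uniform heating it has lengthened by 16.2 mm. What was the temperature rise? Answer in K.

ΔT = 45.8 K

ΔL = αL₀ΔT ⇒ ΔT = ΔL / (αL₀)
ΔT = 16.2×10⁻³ m / (19×10⁻⁶ × 18.63 m) = 45.767 K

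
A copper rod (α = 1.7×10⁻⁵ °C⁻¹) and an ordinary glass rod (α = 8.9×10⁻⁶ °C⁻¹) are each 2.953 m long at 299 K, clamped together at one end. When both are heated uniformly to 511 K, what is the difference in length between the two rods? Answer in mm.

5.07 mm

ΔT = 212 K
copper: ΔL = 1.7×10⁻⁵ × 2.953 m × 212 = 1.0643×10⁻² m = 10.643 mm
ordinary glass: ΔL = 8.9×10⁻⁶ × 2.953 m × 212 = 5.5717×10⁻³ m = 5.5717 mm
difference = 10.643 − 5.5717 = 5.0713 mm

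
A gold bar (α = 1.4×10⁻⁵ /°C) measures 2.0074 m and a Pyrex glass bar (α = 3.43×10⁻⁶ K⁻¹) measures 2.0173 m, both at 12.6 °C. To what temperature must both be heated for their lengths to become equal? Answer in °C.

Equal length when α₁L₁ΔT − α₂L₂ΔT = L₂ − L₁ = 9.90×10⁻³ m
α₁L₁ = 2.81036×10⁻⁵, α₂L₂ = 6.919339×10⁻⁶ → Δ(αL) = 2.1184261×10⁻⁵ m/K
ΔT = 9.90×10⁻³ / 2.1184261×10⁻⁵ = 467.328 K, so T = 12.6 + 467.328 = 479.928 °C

T = 479.9 °C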